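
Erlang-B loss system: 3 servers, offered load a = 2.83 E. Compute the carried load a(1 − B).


B(3,2.83) = 0.325313 (Erlang-B)
Carried load = a(1 − B) = 2.83·(1 − 0.325313) = 2.83·0.674687 = 1.9094 E

Final: 1.9094 Erlangs


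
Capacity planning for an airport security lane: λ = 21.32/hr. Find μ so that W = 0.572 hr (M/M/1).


W = 1/(μ−λ) ⇒ μ − λ = 1/W = 1/0.572 = 1.7483
μ = λ + 1/W = 21.32 + 1.7483 = 23.0683 per hr

Final: 23.0683 /hr


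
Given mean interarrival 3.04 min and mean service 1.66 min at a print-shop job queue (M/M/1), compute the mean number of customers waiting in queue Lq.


λ = 60/3.04 = 19.7368 /hr
μ = 60/1.66 = 36.1446 /hr
ρ = λ/μ = 19.7368/36.1446 = 0.5461
Lq = ρ²/(1−ρ) = 0.2982/0.4539 = 0.6568

Final: 0.6568


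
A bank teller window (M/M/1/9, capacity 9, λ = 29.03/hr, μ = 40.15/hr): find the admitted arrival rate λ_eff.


ρ = 0.7230; P_K = (1−ρ)ρ^9/(1−ρ^10) = 0.015566
λ_eff = λ(1 − P_K) = 29.03·(1 − 0.015566) = 29.03·0.984434 = 28.5781 /hr

Final: 28.5781 /hr


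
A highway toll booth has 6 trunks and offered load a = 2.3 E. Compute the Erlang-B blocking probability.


B(c,a) = (a^c/c!) / Σ_{k=0}^{c} a^k/k!
a^6/6! = 0.205605
Σ terms (k=0..6): 1.00000 + 2.30000 + 2.64500 + 2.02783 + 1.16600 + 0.53636 + 0.20561 = 9.880805
B = 0.205605/9.880805 = 0.020809

Final: 0.020809


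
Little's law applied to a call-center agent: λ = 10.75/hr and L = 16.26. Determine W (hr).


W = L/λ = 16.26/10.75 = 1.5126 hr

Final: 1.5126 hr


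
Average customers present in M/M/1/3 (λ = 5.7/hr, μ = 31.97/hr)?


ρ = 5.7/31.97 = 0.1783
L = ρ[1 − (K+1)ρ^K + Kρ^(K+1)] / [(1−ρ)(1−ρ^(K+1))]
Numerator: 0.1783·(1 − 4·0.005668 + 3·0.001010) = 0.174791
Denominator: (0.8217)·(0.998990) = 0.820878
L = 0.174791/0.820878 = 0.2129

Final: 0.2129


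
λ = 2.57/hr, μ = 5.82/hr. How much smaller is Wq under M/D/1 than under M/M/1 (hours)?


ρ = 2.57/5.82 = 0.4416
Wq(M/M/1) = ρ/(μ−λ) = 0.4416/3.25 = 0.13587 hr
Wq(M/D/1) = ρ/(2(μ−λ)) = 0.06794 hr
Savings = 0.13587 − 0.06794 = 0.06794 hr

Final: 0.06794 hr


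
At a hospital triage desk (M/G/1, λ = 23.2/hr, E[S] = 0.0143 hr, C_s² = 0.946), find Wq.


ρ = λ·E[S] = 23.2·0.0143 = 0.3318
E[S²] = E[S]²(1+C_s²) = 0.0143²·(1+0.946) = 0.0003979
Wq = λ·E[S²]/(2(1−ρ)) = 23.2·0.0003979/(2·0.6682) = 0.006908 hr

Final: 0.006908 hr


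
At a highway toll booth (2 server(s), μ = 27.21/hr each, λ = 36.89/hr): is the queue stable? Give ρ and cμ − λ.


Total capacity cμ = 2·27.21 = 54.42/hr
ρ = λ/(cμ) = 36.89/54.42 = 0.6779
Stable ⇔ ρ < 1: YES
Spare capacity = cμ − λ = 54.42 − 36.89 = 17.53/hr

Final: ρ = 0.6779; stable; margin = 17.53/hr


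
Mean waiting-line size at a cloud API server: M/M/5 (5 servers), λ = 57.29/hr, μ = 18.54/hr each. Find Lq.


a = λ/μ = 3.0901; ρ = a/5 = 0.6180
P₀ = 0.042146
Lq = P₀·a^c·ρ / (c!·(1−ρ)²) = 0.042146·281.73802·0.6180/(120·0.14591)
= 0.41910

Final: 0.41910


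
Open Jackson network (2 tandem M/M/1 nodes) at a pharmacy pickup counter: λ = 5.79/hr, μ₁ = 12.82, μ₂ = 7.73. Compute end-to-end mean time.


Each node sees arrival rate λ = 5.79/hr (tandem ⇒ throughput preserved).
W₁ = 1/(μ₁−λ) = 1/(12.82−5.79) = 0.14225 hr
W₂ = 1/(μ₂−λ) = 1/(7.73−5.79) = 0.51546 hr
W_total = W₁ + W₂ = 0.14225 + 0.51546 = 0.65771 hr

Final: 0.65771 hr


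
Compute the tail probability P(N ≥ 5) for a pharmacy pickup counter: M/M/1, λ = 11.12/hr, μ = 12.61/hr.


ρ = 11.12/12.61 = 0.8818
P(N ≥ n) = ρ^n = 0.8818^5 = 0.533272

Final: 0.533272


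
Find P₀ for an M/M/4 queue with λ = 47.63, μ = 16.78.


a = λ/μ = 47.63/16.78 = 2.8385; ρ = a/c = 0.7096
Σ_{k=0}^{3} a^k/k! (terms k=0..3) = 1.00000 + 2.83850 + 4.02854 + 3.81166 = 11.67870
Tail: a^4/(4!(1−ρ)) = 64.91641/(24·0.2904) = 9.31501
P₀ = 1/(11.67870 + 9.31501) = 1/20.99371 = 0.047633

Final: 0.047633


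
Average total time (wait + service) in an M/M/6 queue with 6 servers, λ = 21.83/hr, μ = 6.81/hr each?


a = 3.2056; ρ = 0.5343; P₀ = 0.039542
Lq = P₀·a^c·ρ/(c!(1−ρ)²) = 0.14677
Wq = Lq/λ = 0.14677/21.83 = 0.006723 hr
W = Wq + 1/μ = 0.006723 + 0.14684 = 0.15357 hr

Final: 0.15357 hr


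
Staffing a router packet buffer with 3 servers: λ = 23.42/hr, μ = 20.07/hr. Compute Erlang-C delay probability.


a = λ/μ = 1.1669; ρ = a/3 = 0.3890
P₀ = 0.304768 (from M/M/c formula)
C(c,a) = [a^c/(c!(1−ρ))]·P₀ = [1.58898/(6·0.6110)]·0.304768
= 0.43342·0.304768 = 0.132092

Final: 0.132092


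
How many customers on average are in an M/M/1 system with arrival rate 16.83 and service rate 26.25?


ρ = λ/μ = 16.83/26.25 = 0.6411
L = ρ/(1−ρ) = 0.6411/(1 − 0.6411) = 0.6411/0.3589 = 1.7866

Final: 1.7866


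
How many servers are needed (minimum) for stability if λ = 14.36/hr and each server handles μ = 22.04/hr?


Stability requires cμ > λ ⇔ c > λ/μ.
λ/μ = 14.36/22.04 = 0.6515
Minimum integer c = ⌊0.6515⌋ + 1 = 1
Check: 1·22.04 = 22.04 > 14.36, while 0·22.04 = 0.00 ≤ 14.36

Final: 1 servers


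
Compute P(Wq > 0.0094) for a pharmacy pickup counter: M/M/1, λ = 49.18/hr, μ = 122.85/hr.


ρ = 49.18/122.85 = 0.4003
P(Wq > t) = ρ·e^{−(μ−λ)t} = 0.4003·e^{−0.6925}
= 0.4003·0.500325 = 0.200293

Final: 0.200293


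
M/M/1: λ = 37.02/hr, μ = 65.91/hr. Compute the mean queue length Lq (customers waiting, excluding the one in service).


ρ = 37.02/65.91 = 0.5617
Lq = ρ²/(1−ρ) = 0.3155/0.4383 = 0.7197

Final: 0.7197


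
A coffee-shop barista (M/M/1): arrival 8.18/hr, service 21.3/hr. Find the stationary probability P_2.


ρ = 8.18/21.3 = 0.3840
P_n = (1−ρ)·ρ^n = (1 − 0.3840)·0.3840^2 = 0.6160·0.147485 = 0.090845

Final: 0.090845


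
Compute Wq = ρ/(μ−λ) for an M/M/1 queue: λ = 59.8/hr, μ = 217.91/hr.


ρ = 59.8/217.91 = 0.2744
Wq = ρ/(μ−λ) = 0.2744/(217.91 − 59.8) = 0.2744/158.11 = 0.001736 hr

Final: 0.001736 hr


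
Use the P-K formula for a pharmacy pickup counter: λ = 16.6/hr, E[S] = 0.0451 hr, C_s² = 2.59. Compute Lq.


ρ = λ·E[S] = 16.6·0.0451 = 0.7487
Lq = ρ²(1+C_s²)/(2(1−ρ)) = 0.5605·(1+2.59)/(2·0.2513)
= 0.5605·3.5900/0.5027 = 4.00288

Final: 4.00288


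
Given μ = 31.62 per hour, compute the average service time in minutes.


Mean service time = 1/μ = 1/31.62 hour = 0.03163 hour
In minutes: 0.03163 × 60 = 1.8975 min

Final: 1.8975 min


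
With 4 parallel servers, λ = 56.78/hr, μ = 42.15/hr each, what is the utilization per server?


ρ = λ/(cμ) = 56.78/(4·42.15) = 56.78/168.60 = 0.3368

Final: 0.3368


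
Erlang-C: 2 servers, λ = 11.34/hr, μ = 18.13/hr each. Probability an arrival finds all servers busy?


a = λ/μ = 0.6255; ρ = a/2 = 0.3127
P₀ = 0.523529 (from M/M/c formula)
C(c,a) = [a^c/(c!(1−ρ))]·P₀ = [0.39123/(2·0.6873)]·0.523529
= 0.28463·0.523529 = 0.149012

Final: 0.149012


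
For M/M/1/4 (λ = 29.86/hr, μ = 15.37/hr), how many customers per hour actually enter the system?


ρ = 1.9427; P_K = (1−ρ)ρ^4/(1−ρ^5) = 0.503457
λ_eff = λ(1 − P_K) = 29.86·(1 − 0.503457) = 29.86·0.496543 = 14.8268 /hr

Final: 14.8268 /hr


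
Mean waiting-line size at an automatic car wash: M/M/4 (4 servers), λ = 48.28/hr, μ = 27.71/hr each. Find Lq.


a = λ/μ = 1.7423; ρ = a/4 = 0.4356
P₀ = 0.171761
Lq = P₀·a^c·ρ / (c!·(1−ρ)²) = 0.171761·9.21559·0.4356/(24·0.31857)
= 0.09018

Final: 0.09018


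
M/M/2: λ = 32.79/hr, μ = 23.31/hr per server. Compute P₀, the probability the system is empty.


a = λ/μ = 32.79/23.31 = 1.4067; ρ = a/c = 0.7033
Σ_{k=0}^{1} a^k/k! (terms k=0..1) = 1.00000 + 1.40669 = 2.40669
Tail: a^2/(2!(1−ρ)) = 1.97878/(2·0.2967) = 3.33517
P₀ = 1/(2.40669 + 3.33517) = 1/5.74187 = 0.174159

Final: 0.174159


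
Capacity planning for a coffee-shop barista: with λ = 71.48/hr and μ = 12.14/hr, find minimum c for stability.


Stability requires cμ > λ ⇔ c > λ/μ.
λ/μ = 71.48/12.14 = 5.8880
Minimum integer c = ⌊5.8880⌋ + 1 = 6
Check: 6·12.14 = 72.84 > 71.48, while 5·12.14 = 60.70 ≤ 71.48

Final: 6 servers


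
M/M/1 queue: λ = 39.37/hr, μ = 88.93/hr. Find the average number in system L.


ρ = λ/μ = 39.37/88.93 = 0.4427
L = ρ/(1−ρ) = 0.4427/(1 − 0.4427) = 0.4427/0.5573 = 0.7944

Final: 0.7944


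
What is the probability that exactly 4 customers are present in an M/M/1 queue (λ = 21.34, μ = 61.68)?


ρ = 21.34/61.68 = 0.3460
P_n = (1−ρ)·ρ^n = (1 − 0.3460)·0.3460^4 = 0.6540·0.014328 = 0.009371

Final: 0.009371


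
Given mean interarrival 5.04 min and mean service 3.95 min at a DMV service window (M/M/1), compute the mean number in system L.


λ = 60/5.04 = 11.9048 /hr
μ = 60/3.95 = 15.1899 /hr
ρ = λ/μ = 11.9048/15.1899 = 0.7837
L = ρ/(1−ρ) = 0.7837/0.2163 = 3.6239

Final: 3.6239


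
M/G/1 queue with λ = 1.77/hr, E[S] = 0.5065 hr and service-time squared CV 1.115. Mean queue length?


ρ = λ·E[S] = 1.77·0.5065 = 0.8965
Lq = ρ²(1+C_s²)/(2(1−ρ)) = 0.8037·(1+1.115)/(2·0.1035)
= 0.8037·2.1150/0.2070 = 8.21233

Final: 8.21233


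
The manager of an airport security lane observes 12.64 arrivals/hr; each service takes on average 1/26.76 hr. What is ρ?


ρ = λ/μ = 12.64/26.76 = 0.4723

Final: 0.4723


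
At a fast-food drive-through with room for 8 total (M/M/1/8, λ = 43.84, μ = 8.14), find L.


ρ = 43.84/8.14 = 5.3857
L = ρ[1 − (K+1)ρ^K + Kρ^(K+1)] / [(1−ρ)(1−ρ^(K+1))]
Numerator: 5.3857·(1 − 9·707895.456175 + 8·3812547.518267) = 129954481.358512
Denominator: (-4.3857)·(-3812546.518267) = 16720873.550629
L = 129954481.358512/16720873.550629 = 7.7720

Final: 7.7720


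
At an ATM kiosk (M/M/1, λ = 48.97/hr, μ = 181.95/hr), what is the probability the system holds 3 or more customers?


ρ = 48.97/181.95 = 0.2691
P(N ≥ n) = ρ^n = 0.2691^3 = 0.019495

Final: 0.019495


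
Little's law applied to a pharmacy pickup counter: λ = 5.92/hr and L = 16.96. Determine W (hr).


W = L/λ = 16.96/5.92 = 2.8649 hr

Final: 2.8649 hr


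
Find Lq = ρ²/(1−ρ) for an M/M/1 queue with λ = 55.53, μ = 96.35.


ρ = 55.53/96.35 = 0.5763
Lq = ρ²/(1−ρ) = 0.3322/0.4237 = 0.7840

Final: 0.7840


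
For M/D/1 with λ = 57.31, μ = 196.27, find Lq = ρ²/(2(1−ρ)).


ρ = 57.31/196.27 = 0.2920
M/D/1: Lq = ρ²/(2(1−ρ)) = 0.08526/(2·0.7080) = 0.06021

Final: 0.06021


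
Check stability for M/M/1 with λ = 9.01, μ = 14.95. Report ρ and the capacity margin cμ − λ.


Total capacity cμ = 1·14.95 = 14.95/hr
ρ = λ/(cμ) = 9.01/14.95 = 0.6027
Stable ⇔ ρ < 1: YES
Spare capacity = cμ − λ = 14.95 − 9.01 = 5.94/hr

Final: ρ = 0.6027; stable; margin = 5.94/hr


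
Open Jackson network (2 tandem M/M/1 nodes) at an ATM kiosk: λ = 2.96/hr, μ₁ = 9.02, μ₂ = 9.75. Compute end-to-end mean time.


Each node sees arrival rate λ = 2.96/hr (tandem ⇒ throughput preserved).
W₁ = 1/(μ₁−λ) = 1/(9.02−2.96) = 0.16502 hr
W₂ = 1/(μ₂−λ) = 1/(9.75−2.96) = 0.14728 hr
W_total = W₁ + W₂ = 0.16502 + 0.14728 = 0.31229 hr

Final: 0.31229 hr


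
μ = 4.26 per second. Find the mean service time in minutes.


Mean service time = 1/μ = 1/4.26 second = 0.23474 second
In minutes: 0.23474 × 0.0166667 = 0.003912 min

Final: 0.003912 min


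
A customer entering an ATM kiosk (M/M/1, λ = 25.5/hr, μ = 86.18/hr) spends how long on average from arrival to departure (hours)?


W = 1/(μ−λ) = 1/(86.18 − 25.5) = 1/60.68 = 0.01648 hr

Final: 0.01648 hr


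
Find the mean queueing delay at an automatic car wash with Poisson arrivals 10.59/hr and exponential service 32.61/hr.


ρ = 10.59/32.61 = 0.3247
Wq = ρ/(μ−λ) = 0.3247/(32.61 − 10.59) = 0.3247/22.02 = 0.01475 hr

Final: 0.01475 hr


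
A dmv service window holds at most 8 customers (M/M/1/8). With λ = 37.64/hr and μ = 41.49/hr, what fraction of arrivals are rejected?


ρ = λ/μ = 37.64/41.49 = 0.9072
P_K = (1−ρ)ρ^K/(1−ρ^(K+1)) = (0.09279·0.458827)/(1 − 0.416251)
= 0.042576/0.583749 = 0.072936

Final: 0.072936


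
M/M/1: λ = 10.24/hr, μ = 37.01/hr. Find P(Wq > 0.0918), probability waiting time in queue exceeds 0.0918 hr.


ρ = 10.24/37.01 = 0.2767
P(Wq > t) = ρ·e^{−(μ−λ)t} = 0.2767·e^{−2.4575}
= 0.2767·0.085650 = 0.023698

Final: 0.023698


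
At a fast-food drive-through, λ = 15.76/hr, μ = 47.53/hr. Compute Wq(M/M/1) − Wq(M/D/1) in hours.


ρ = 15.76/47.53 = 0.3316
Wq(M/M/1) = ρ/(μ−λ) = 0.3316/31.77 = 0.01044 hr
Wq(M/D/1) = ρ/(2(μ−λ)) = 0.005218 hr
Savings = 0.01044 − 0.005218 = 0.005218 hr

Final: 0.005218 hr


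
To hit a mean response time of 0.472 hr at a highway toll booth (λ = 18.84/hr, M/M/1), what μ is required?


W = 1/(μ−λ) ⇒ μ − λ = 1/W = 1/0.472 = 2.1186
μ = λ + 1/W = 18.84 + 2.1186 = 20.9586 per hr

Final: 20.9586 /hr


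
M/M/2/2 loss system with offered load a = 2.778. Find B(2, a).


B(c,a) = (a^c/c!) / Σ_{k=0}^{c} a^k/k!
a^2/2! = 3.858642
Σ terms (k=0..2): 1.00000 + 2.77800 + 3.85864 = 7.636642
B = 3.858642/7.636642 = 0.505280

Final: 0.505280


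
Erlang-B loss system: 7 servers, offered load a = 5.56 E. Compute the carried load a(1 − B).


B(7,5.56) = 0.156398 (Erlang-B)
Carried load = a(1 − B) = 5.56·(1 − 0.156398) = 5.56·0.843602 = 4.6904 E

Final: 4.6904 Erlangs


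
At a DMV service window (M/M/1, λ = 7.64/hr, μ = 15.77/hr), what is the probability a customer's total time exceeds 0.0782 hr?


W ~ Exponential(μ−λ) for M/M/1.
μ − λ = 15.77 − 7.64 = 8.1300
P(W > t) = e^{−(μ−λ)t} = e^{−0.6358} = 0.529530

Final: 0.529530


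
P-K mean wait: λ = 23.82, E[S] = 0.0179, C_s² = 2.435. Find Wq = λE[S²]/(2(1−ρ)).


ρ = λ·E[S] = 23.82·0.0179 = 0.4264
E[S²] = E[S]²(1+C_s²) = 0.0179²·(1+2.435) = 0.001101
Wq = λ·E[S²]/(2(1−ρ)) = 23.82·0.001101/(2·0.5736) = 0.02285 hr

Final: 0.02285 hr


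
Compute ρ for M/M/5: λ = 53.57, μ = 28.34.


ρ = λ/(cμ) = 53.57/(5·28.34) = 53.57/141.70 = 0.3781

Final: 0.3781


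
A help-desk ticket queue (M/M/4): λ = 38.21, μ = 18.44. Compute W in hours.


a = 2.0721; ρ = 0.5180; P₀ = 0.120545
Lq = P₀·a^c·ρ/(c!(1−ρ)²) = 0.20650
Wq = Lq/λ = 0.20650/38.21 = 0.005404 hr
W = Wq + 1/μ = 0.005404 + 0.05423 = 0.05963 hr

Final: 0.05963 hr


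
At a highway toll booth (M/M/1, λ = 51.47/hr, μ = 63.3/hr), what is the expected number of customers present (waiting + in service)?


ρ = λ/μ = 51.47/63.3 = 0.8131
L = ρ/(1−ρ) = 0.8131/(1 − 0.8131) = 0.8131/0.1869 = 4.3508

Final: 4.3508


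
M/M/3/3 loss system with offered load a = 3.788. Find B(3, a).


B(c,a) = (a^c/c!) / Σ_{k=0}^{c} a^k/k!
a^3/3! = 9.058967
Σ terms (k=0..3): 1.00000 + 3.78800 + 7.17447 + 9.05897 = 21.021439
B = 9.058967/21.021439 = 0.430939

Final: 0.430939


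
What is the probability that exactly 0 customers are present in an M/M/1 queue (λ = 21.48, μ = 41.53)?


ρ = 21.48/41.53 = 0.5172
P_n = (1−ρ)·ρ^n = (1 − 0.5172)·0.5172^0 = 0.4828·1.000000 = 0.482784

Final: 0.482784


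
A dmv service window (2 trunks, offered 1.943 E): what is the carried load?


B(2,1.943) = 0.390762 (Erlang-B)
Carried load = a(1 − B) = 1.943·(1 − 0.390762) = 1.943·0.609238 = 1.1837 E

Final: 1.1837 Erlangs


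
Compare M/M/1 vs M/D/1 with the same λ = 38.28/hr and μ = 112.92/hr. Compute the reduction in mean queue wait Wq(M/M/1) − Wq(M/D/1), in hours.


ρ = 38.28/112.92 = 0.3390
Wq(M/M/1) = ρ/(μ−λ) = 0.3390/74.64 = 0.004542 hr
Wq(M/D/1) = ρ/(2(μ−λ)) = 0.002271 hr
Savings = 0.004542 − 0.002271 = 0.002271 hr

Final: 0.002271 hr


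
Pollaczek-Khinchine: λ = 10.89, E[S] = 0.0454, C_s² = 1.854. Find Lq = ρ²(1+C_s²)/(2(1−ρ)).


ρ = λ·E[S] = 10.89·0.0454 = 0.4944
Lq = ρ²(1+C_s²)/(2(1−ρ)) = 0.2444·(1+1.854)/(2·0.5056)
= 0.2444·2.8540/1.0112 = 0.68991

Final: 0.68991


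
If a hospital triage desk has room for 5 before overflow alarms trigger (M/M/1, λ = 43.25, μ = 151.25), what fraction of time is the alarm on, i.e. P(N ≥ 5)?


ρ = 43.25/151.25 = 0.2860
P(N ≥ n) = ρ^n = 0.2860^5 = 0.001912

Final: 0.001912


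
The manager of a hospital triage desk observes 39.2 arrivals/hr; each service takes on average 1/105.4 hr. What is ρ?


ρ = λ/μ = 39.2/105.4 = 0.3719

Final: 0.3719


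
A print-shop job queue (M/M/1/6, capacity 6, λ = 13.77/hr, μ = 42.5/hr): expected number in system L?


ρ = 13.77/42.5 = 0.3240
L = ρ[1 − (K+1)ρ^K + Kρ^(K+1)] / [(1−ρ)(1−ρ^(K+1))]
Numerator: 0.3240·(1 − 7·0.001157 + 6·0.0003748) = 0.322105
Denominator: (0.6760)·(0.999625) = 0.675747
L = 0.322105/0.675747 = 0.4767

Final: 0.4767


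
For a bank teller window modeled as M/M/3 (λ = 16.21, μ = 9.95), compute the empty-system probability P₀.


a = λ/μ = 16.21/9.95 = 1.6291; ρ = a/c = 0.5430
Σ_{k=0}^{2} a^k/k! (terms k=0..2) = 1.00000 + 1.62915 + 1.32706 = 3.95620
Tail: a^3/(3!(1−ρ)) = 4.32394/(6·0.4570) = 1.57710
P₀ = 1/(3.95620 + 1.57710) = 1/5.53330 = 0.180724

Final: 0.180724


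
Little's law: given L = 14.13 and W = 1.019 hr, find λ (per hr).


λ = L/W = 14.13/1.019 = 13.8665 /hr

Final: 13.8665 /hr


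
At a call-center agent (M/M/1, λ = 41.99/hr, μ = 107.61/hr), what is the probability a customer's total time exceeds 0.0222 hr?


W ~ Exponential(μ−λ) for M/M/1.
μ − λ = 107.61 − 41.99 = 65.6200
P(W > t) = e^{−(μ−λ)t} = e^{−1.4568} = 0.232989

Final: 0.232989


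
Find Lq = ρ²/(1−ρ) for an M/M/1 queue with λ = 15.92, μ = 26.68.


ρ = 15.92/26.68 = 0.5967
Lq = ρ²/(1−ρ) = 0.3561/0.4033 = 0.8829

Final: 0.8829


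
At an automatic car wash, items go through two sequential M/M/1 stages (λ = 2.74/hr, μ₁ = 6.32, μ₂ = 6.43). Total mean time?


Each node sees arrival rate λ = 2.74/hr (tandem ⇒ throughput preserved).
W₁ = 1/(μ₁−λ) = 1/(6.32−2.74) = 0.27933 hr
W₂ = 1/(μ₂−λ) = 1/(6.43−2.74) = 0.27100 hr
W_total = W₁ + W₂ = 0.27933 + 0.27100 = 0.55033 hr

Final: 0.55033 hr


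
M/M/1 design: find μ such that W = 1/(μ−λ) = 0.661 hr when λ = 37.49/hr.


W = 1/(μ−λ) ⇒ μ − λ = 1/W = 1/0.661 = 1.5129
μ = λ + 1/W = 37.49 + 1.5129 = 39.0029 per hr

Final: 39.0029 /hr


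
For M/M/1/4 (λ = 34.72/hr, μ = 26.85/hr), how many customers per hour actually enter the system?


ρ = 1.2931; P_K = (1−ρ)ρ^4/(1−ρ^5) = 0.313332
λ_eff = λ(1 − P_K) = 34.72·(1 − 0.313332) = 34.72·0.686668 = 23.8411 /hr

Final: 23.8411 /hr


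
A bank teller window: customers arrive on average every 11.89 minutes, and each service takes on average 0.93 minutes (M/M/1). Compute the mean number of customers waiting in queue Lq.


λ = 60/11.89 = 5.0463 /hr
μ = 60/0.93 = 64.5161 /hr
ρ = λ/μ = 5.0463/64.5161 = 0.07822
Lq = ρ²/(1−ρ) = 0.006118/0.9218 = 0.006637

Final: 0.006637


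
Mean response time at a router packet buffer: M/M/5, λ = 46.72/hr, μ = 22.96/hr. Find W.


a = 2.0348; ρ = 0.4070; P₀ = 0.129635
Lq = P₀·a^c·ρ/(c!(1−ρ)²) = 0.04361
Wq = Lq/λ = 0.04361/46.72 = 0.0009335 hr
W = Wq + 1/μ = 0.0009335 + 0.04355 = 0.04449 hr

Final: 0.04449 hr


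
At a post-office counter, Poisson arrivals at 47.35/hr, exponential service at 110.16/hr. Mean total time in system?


W = 1/(μ−λ) = 1/(110.16 − 47.35) = 1/62.81 = 0.01592 hr

Final: 0.01592 hr


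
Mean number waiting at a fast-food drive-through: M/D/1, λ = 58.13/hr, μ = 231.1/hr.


ρ = 58.13/231.1 = 0.2515
M/D/1: Lq = ρ²/(2(1−ρ)) = 0.06327/(2·0.7485) = 0.04227

Final: 0.04227


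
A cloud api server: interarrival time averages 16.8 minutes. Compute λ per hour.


λ = 1/(interarrival time) in consistent units.
1 hour = 60 min, so λ = 60/16.8 = 3.5714 per hour

Final: 3.5714 /hr


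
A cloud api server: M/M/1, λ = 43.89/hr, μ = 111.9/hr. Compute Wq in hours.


ρ = 43.89/111.9 = 0.3922
Wq = ρ/(μ−λ) = 0.3922/(111.9 − 43.89) = 0.3922/68.01 = 0.005767 hr

Final: 0.005767 hr


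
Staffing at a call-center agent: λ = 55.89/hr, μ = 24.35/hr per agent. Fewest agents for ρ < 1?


Stability requires cμ > λ ⇔ c > λ/μ.
λ/μ = 55.89/24.35 = 2.2953
Minimum integer c = ⌊2.2953⌋ + 1 = 3
Check: 3·24.35 = 73.05 > 55.89, while 2·24.35 = 48.70 ≤ 55.89

Final: 3 servers


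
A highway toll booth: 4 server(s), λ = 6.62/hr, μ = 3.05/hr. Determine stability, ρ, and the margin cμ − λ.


Total capacity cμ = 4·3.05 = 12.20/hr
ρ = λ/(cμ) = 6.62/12.20 = 0.5426
Stable ⇔ ρ < 1: YES
Spare capacity = cμ − λ = 12.20 − 6.62 = 5.58/hr

Final: ρ = 0.5426; stable; margin = 5.58/hr


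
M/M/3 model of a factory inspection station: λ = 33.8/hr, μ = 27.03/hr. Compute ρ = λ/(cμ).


ρ = λ/(cμ) = 33.8/(3·27.03) = 33.8/81.09 = 0.4168

Final: 0.4168


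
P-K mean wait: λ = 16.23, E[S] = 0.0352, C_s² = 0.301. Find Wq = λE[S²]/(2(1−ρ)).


ρ = λ·E[S] = 16.23·0.0352 = 0.5713
E[S²] = E[S]²(1+C_s²) = 0.0352²·(1+0.301) = 0.001612
Wq = λ·E[S²]/(2(1−ρ)) = 16.23·0.001612/(2·0.4287) = 0.03051 hr

Final: 0.03051 hr


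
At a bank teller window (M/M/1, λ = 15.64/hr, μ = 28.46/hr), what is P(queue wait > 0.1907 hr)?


ρ = 15.64/28.46 = 0.5495
P(Wq > t) = ρ·e^{−(μ−λ)t} = 0.5495·e^{−2.4448}
= 0.5495·0.086746 = 0.047671

Final: 0.047671


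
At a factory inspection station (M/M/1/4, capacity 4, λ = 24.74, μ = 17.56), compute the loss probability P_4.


ρ = λ/μ = 24.74/17.56 = 1.4089
P_K = (1−ρ)ρ^K/(1−ρ^(K+1)) = (-0.4089·3.940041)/(1 − 5.551060)
= -1.611019/-4.551060 = 0.353988

Final: 0.353988


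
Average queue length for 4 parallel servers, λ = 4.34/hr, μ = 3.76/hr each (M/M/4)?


a = λ/μ = 1.1543; ρ = a/4 = 0.2886
P₀ = 0.314399
Lq = P₀·a^c·ρ / (c!·(1−ρ)²) = 0.314399·1.77504·0.2886/(24·0.50614)
= 0.01326

Final: 0.01326


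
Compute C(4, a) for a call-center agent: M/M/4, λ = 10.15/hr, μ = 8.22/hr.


a = λ/μ = 1.2348; ρ = a/4 = 0.3087
P₀ = 0.289767 (from M/M/c formula)
C(c,a) = [a^c/(c!(1−ρ))]·P₀ = [2.32475/(24·0.6913)]·0.289767
= 0.14012·0.289767 = 0.040602

Final: 0.040602


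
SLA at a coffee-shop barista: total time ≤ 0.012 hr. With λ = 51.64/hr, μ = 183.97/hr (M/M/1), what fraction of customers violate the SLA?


W ~ Exponential(μ−λ) for M/M/1.
μ − λ = 183.97 − 51.64 = 132.3300
P(W > t) = e^{−(μ−λ)t} = e^{−1.5880} = 0.204342

Final: 0.204342


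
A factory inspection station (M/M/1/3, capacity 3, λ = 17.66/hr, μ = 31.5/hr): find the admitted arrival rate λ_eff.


ρ = 0.5606; P_K = (1−ρ)ρ^3/(1−ρ^4) = 0.085909
λ_eff = λ(1 − P_K) = 17.66·(1 − 0.085909) = 17.66·0.914091 = 16.1428 /hr

Final: 16.1428 /hr


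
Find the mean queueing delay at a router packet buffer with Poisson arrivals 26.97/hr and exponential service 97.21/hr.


ρ = 26.97/97.21 = 0.2774
Wq = ρ/(μ−λ) = 0.2774/(97.21 − 26.97) = 0.2774/70.24 = 0.003950 hr

Final: 0.003950 hr


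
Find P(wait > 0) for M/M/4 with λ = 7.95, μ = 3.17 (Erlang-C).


a = λ/μ = 2.5079; ρ = a/4 = 0.6270
P₀ = 0.072992 (from M/M/c formula)
C(c,a) = [a^c/(c!(1−ρ))]·P₀ = [39.55774/(24·0.3730)]·0.072992
= 4.41854·0.072992 = 0.322519

Final: 0.322519


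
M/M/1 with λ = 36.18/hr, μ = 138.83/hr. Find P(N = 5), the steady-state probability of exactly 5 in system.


ρ = 36.18/138.83 = 0.2606
P_n = (1−ρ)·ρ^n = (1 − 0.2606)·0.2606^5 = 0.7394·0.001202 = 0.0008888

Final: 0.0008888


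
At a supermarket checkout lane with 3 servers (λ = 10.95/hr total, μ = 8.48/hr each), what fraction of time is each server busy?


ρ = λ/(cμ) = 10.95/(3·8.48) = 10.95/25.44 = 0.4304

Final: 0.4304


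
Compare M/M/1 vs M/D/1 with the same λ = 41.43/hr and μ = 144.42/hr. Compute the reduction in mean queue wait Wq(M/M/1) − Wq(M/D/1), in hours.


ρ = 41.43/144.42 = 0.2869
Wq(M/M/1) = ρ/(μ−λ) = 0.2869/102.99 = 0.002785 hr
Wq(M/D/1) = ρ/(2(μ−λ)) = 0.001393 hr
Savings = 0.002785 − 0.001393 = 0.001393 hr

Final: 0.001393 hr


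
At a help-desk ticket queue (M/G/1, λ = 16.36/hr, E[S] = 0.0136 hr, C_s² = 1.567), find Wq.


ρ = λ·E[S] = 16.36·0.0136 = 0.2225
E[S²] = E[S]²(1+C_s²) = 0.0136²·(1+1.567) = 0.0004748
Wq = λ·E[S²]/(2(1−ρ)) = 16.36·0.0004748/(2·0.7775) = 0.004995 hr

Final: 0.004995 hr


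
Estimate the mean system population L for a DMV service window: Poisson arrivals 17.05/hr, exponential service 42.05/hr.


ρ = λ/μ = 17.05/42.05 = 0.4055
L = ρ/(1−ρ) = 0.4055/(1 − 0.4055) = 0.4055/0.5945 = 0.6820

Final: 0.6820


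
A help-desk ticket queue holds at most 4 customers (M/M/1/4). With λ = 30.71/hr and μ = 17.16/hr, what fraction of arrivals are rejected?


ρ = λ/μ = 30.71/17.16 = 1.7896
P_K = (1−ρ)ρ^K/(1−ρ^(K+1)) = (-0.7896·10.257703)/(1 − 18.357463)
= -8.099760/-17.357463 = 0.466644

Final: 0.466644


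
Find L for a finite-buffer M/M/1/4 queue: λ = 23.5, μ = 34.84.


ρ = 23.5/34.84 = 0.6745
L = ρ[1 − (K+1)ρ^K + Kρ^(K+1)] / [(1−ρ)(1−ρ^(K+1))]
Numerator: 0.6745·(1 − 5·0.206995 + 4·0.139620) = 0.353113
Denominator: (0.3255)·(0.860380) = 0.280043
L = 0.353113/0.280043 = 1.2609

Final: 1.2609


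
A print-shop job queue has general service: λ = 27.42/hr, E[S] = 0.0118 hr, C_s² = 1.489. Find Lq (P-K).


ρ = λ·E[S] = 27.42·0.0118 = 0.3236
Lq = ρ²(1+C_s²)/(2(1−ρ)) = 0.1047·(1+1.489)/(2·0.6764)
= 0.1047·2.4890/1.3529 = 0.19260

Final: 0.19260


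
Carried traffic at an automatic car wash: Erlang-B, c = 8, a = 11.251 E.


B(8,11.251) = 0.393184 (Erlang-B)
Carried load = a(1 − B) = 11.251·(1 − 0.393184) = 11.251·0.606816 = 6.8273 E

Final: 6.8273 Erlangs


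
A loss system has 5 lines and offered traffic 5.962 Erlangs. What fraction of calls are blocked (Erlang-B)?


B(c,a) = (a^c/c!) / Σ_{k=0}^{c} a^k/k!
a^5/5! = 62.773828
Σ terms (k=0..5): 1.00000 + 5.96200 + 17.77272 + 35.32032 + 52.64494 + 62.77383 = 175.473814
B = 62.773828/175.473814 = 0.357739

Final: 0.357739


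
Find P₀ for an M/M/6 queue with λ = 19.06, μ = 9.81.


a = λ/μ = 19.06/9.81 = 1.9429; ρ = a/c = 0.3238
Σ_{k=0}^{5} a^k/k! (terms k=0..5) = 1.00000 + 1.94292 + 1.88746 + 1.22239 + 0.59375 + 0.23072 = 6.87724
Tail: a^6/(6!(1−ρ)) = 53.79270/(720·0.6762) = 0.11049
P₀ = 1/(6.87724 + 0.11049) = 1/6.98773 = 0.143108

Final: 0.143108


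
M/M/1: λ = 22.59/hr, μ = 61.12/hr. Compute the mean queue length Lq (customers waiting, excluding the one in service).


ρ = 22.59/61.12 = 0.3696
Lq = ρ²/(1−ρ) = 0.1366/0.6304 = 0.2167

Final: 0.2167


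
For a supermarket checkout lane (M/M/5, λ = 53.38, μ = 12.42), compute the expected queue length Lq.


a = λ/μ = 4.2979; ρ = a/5 = 0.8596
P₀ = 0.007751
Lq = P₀·a^c·ρ / (c!·(1−ρ)²) = 0.007751·1466.50946·0.8596/(120·0.01972)
= 4.12953

Final: 4.12953


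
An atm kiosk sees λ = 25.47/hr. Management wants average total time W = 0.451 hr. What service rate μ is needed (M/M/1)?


W = 1/(μ−λ) ⇒ μ − λ = 1/W = 1/0.451 = 2.2173
μ = λ + 1/W = 25.47 + 2.2173 = 27.6873 per hr

Final: 27.6873 /hr


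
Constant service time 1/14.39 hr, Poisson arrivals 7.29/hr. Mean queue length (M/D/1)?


ρ = 7.29/14.39 = 0.5066
M/D/1: Lq = ρ²/(2(1−ρ)) = 0.2566/(2·0.4934) = 0.26008

Final: 0.26008


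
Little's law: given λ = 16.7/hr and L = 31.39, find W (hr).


W = L/λ = 31.39/16.7 = 1.8796 hr

Final: 1.8796 hr


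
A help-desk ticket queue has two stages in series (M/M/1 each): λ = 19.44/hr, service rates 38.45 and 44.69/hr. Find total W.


Each node sees arrival rate λ = 19.44/hr (tandem ⇒ throughput preserved).
W₁ = 1/(μ₁−λ) = 1/(38.45−19.44) = 0.05260 hr
W₂ = 1/(μ₂−λ) = 1/(44.69−19.44) = 0.03960 hr
W_total = W₁ + W₂ = 0.05260 + 0.03960 = 0.09221 hr

Final: 0.09221 hr


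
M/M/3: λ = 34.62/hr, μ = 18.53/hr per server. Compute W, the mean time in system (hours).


a = 1.8683; ρ = 0.6228; P₀ = 0.133422
Lq = P₀·a^c·ρ/(c!(1−ρ)²) = 0.63468
Wq = Lq/λ = 0.63468/34.62 = 0.01833 hr
W = Wq + 1/μ = 0.01833 + 0.05397 = 0.07230 hr

Final: 0.07230 hr


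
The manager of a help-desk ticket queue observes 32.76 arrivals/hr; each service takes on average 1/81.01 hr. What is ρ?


ρ = λ/μ = 32.76/81.01 = 0.4044

Final: 0.4044


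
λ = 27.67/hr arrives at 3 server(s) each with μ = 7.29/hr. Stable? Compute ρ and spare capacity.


Total capacity cμ = 3·7.29 = 21.87/hr
ρ = λ/(cμ) = 27.67/21.87 = 1.2652
Stable ⇔ ρ < 1: NO
Spare capacity = cμ − λ = 21.87 − 27.67 = -5.80/hr

Final: ρ = 1.2652; unstable; margin = -5.80/hr


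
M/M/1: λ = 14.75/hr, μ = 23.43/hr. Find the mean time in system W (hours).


W = 1/(μ−λ) = 1/(23.43 − 14.75) = 1/8.68 = 0.1152 hr

Final: 0.1152 hr


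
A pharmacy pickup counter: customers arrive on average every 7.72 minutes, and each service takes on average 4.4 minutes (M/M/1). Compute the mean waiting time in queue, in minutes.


λ = 60/7.72 = 7.7720 /hr
μ = 60/4.4 = 13.6364 /hr
ρ = λ/μ = 7.7720/13.6364 = 0.5699
Wq = ρ/(μ−λ) = 0.5699/(13.6364−7.7720) = 0.09719 hr
In minutes: 0.09719·60 = 5.831 min

Final: 5.831 min


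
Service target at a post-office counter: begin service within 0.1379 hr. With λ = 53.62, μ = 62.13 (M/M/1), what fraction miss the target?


ρ = 53.62/62.13 = 0.8630
P(Wq > t) = ρ·e^{−(μ−λ)t} = 0.8630·e^{−1.1735}
= 0.8630·0.309274 = 0.266912

Final: 0.266912


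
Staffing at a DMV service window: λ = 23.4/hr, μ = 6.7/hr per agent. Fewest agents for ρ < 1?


Stability requires cμ > λ ⇔ c > λ/μ.
λ/μ = 23.4/6.7 = 3.4925
Minimum integer c = ⌊3.4925⌋ + 1 = 4
Check: 4·6.7 = 26.80 > 23.4, while 3·6.7 = 20.10 ≤ 23.4

Final: 4 servers


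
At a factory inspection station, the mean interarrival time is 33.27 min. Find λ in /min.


λ = 1/(interarrival time) in consistent units.
1 minute = 1 min, so λ = 1/33.27 = 0.03006 per minute

Final: 0.03006 /min


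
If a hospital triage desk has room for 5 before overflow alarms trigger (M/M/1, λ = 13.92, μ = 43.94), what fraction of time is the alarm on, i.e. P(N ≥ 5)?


ρ = 13.92/43.94 = 0.3168
P(N ≥ n) = ρ^n = 0.3168^5 = 0.003191

Final: 0.003191


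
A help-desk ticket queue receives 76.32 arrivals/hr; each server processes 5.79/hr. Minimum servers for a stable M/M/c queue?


Stability requires cμ > λ ⇔ c > λ/μ.
λ/μ = 76.32/5.79 = 13.1813
Minimum integer c = ⌊13.1813⌋ + 1 = 14
Check: 14·5.79 = 81.06 > 76.32, while 13·5.79 = 75.27 ≤ 76.32

Final: 14 servers


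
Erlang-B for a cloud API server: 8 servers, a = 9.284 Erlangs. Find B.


B(c,a) = (a^c/c!) / Σ_{k=0}^{c} a^k/k!
a^8/8! = 1368.864721
Σ terms (k=0..8): 1.00000 + 9.28400 + 43.09633 + 133.36877 + 309.54891 + 574.77042 + 889.36144 + 1179.54737 + 1368.86472 = 4508.841963
B = 1368.864721/4508.841963 = 0.303596

Final: 0.303596


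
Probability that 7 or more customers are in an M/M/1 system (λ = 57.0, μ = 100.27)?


ρ = 57.0/100.27 = 0.5685
P(N ≥ n) = ρ^n = 0.5685^7 = 0.019183

Final: 0.019183


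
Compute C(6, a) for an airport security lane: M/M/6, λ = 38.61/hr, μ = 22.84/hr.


a = λ/μ = 1.6905; ρ = a/6 = 0.2817
P₀ = 0.184338 (from M/M/c formula)
C(c,a) = [a^c/(c!(1−ρ))]·P₀ = [23.33577/(720·0.7183)]·0.184338
= 0.04512·0.184338 = 0.008318

Final: 0.008318


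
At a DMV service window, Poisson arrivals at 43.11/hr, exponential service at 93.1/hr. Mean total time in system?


W = 1/(μ−λ) = 1/(93.1 − 43.11) = 1/49.99 = 0.02000 hr

Final: 0.02000 hr


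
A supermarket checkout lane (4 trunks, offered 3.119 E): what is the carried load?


B(4,3.119) = 0.219271 (Erlang-B)
Carried load = a(1 − B) = 3.119·(1 − 0.219271) = 3.119·0.780729 = 2.4351 E

Final: 2.4351 Erlangs


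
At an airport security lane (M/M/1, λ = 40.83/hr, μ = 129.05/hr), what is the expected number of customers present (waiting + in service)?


ρ = λ/μ = 40.83/129.05 = 0.3164
L = ρ/(1−ρ) = 0.3164/(1 − 0.3164) = 0.3164/0.6836 = 0.4628

Final: 0.4628


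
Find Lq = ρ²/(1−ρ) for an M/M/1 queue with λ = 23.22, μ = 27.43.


ρ = 23.22/27.43 = 0.8465
Lq = ρ²/(1−ρ) = 0.7166/0.1535 = 4.6689

Final: 4.6689


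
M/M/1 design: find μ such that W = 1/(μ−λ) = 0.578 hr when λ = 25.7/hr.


W = 1/(μ−λ) ⇒ μ − λ = 1/W = 1/0.578 = 1.7301
μ = λ + 1/W = 25.7 + 1.7301 = 27.4301 per hr

Final: 27.4301 /hr


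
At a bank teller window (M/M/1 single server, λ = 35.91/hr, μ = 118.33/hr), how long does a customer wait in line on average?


ρ = 35.91/118.33 = 0.3035
Wq = ρ/(μ−λ) = 0.3035/(118.33 − 35.91) = 0.3035/82.42 = 0.003682 hr

Final: 0.003682 hr


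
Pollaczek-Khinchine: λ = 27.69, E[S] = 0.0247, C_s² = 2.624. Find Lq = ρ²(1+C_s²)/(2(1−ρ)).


ρ = λ·E[S] = 27.69·0.0247 = 0.6839
Lq = ρ²(1+C_s²)/(2(1−ρ)) = 0.4678·(1+2.624)/(2·0.3161)
= 0.4678·3.6240/0.6321 = 2.68184

Final: 2.68184


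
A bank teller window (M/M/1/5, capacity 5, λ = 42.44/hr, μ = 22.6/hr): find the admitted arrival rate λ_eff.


ρ = 1.8779; P_K = (1−ρ)ρ^5/(1−ρ^6) = 0.478392
λ_eff = λ(1 − P_K) = 42.44·(1 − 0.478392) = 42.44·0.521608 = 22.1370 /hr

Final: 22.1370 /hr


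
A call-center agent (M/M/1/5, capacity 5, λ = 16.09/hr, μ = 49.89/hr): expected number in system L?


ρ = 16.09/49.89 = 0.3225
L = ρ[1 − (K+1)ρ^K + Kρ^(K+1)] / [(1−ρ)(1−ρ^(K+1))]
Numerator: 0.3225·(1 − 6·0.003489 + 5·0.001125) = 0.317572
Denominator: (0.6775)·(0.998875) = 0.676728
L = 0.317572/0.676728 = 0.4693

Final: 0.4693


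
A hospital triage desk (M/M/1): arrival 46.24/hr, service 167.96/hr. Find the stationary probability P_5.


ρ = 46.24/167.96 = 0.2753
P_n = (1−ρ)·ρ^n = (1 − 0.2753)·0.2753^5 = 0.7247·0.001581 = 0.001146

Final: 0.001146


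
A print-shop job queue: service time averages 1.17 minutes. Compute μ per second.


μ = 1/(service time) in consistent units.
1 second = 0.0166667 min, so μ = 0.0166667/1.17 = 0.01425 per second

Final: 0.01425 /sec


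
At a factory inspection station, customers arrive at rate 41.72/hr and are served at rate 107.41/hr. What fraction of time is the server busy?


ρ = λ/μ = 41.72/107.41 = 0.3884

Final: 0.3884


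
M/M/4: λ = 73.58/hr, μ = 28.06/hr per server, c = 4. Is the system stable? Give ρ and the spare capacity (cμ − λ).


Total capacity cμ = 4·28.06 = 112.24/hr
ρ = λ/(cμ) = 73.58/112.24 = 0.6556
Stable ⇔ ρ < 1: YES
Spare capacity = cμ − λ = 112.24 − 73.58 = 38.66/hr

Final: ρ = 0.6556; stable; margin = 38.66/hr


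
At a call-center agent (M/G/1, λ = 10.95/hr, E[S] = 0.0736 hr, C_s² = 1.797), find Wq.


ρ = λ·E[S] = 10.95·0.0736 = 0.8059
E[S²] = E[S]²(1+C_s²) = 0.0736²·(1+1.797) = 0.015151
Wq = λ·E[S²]/(2(1−ρ)) = 10.95·0.015151/(2·0.1941) = 0.42742 hr

Final: 0.42742 hr


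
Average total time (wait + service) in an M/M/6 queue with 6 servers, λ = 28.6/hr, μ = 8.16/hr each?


a = 3.5049; ρ = 0.5842; P₀ = 0.028810
Lq = P₀·a^c·ρ/(c!(1−ρ)²) = 0.25057
Wq = Lq/λ = 0.25057/28.6 = 0.008761 hr
W = Wq + 1/μ = 0.008761 + 0.12255 = 0.13131 hr

Final: 0.13131 hr


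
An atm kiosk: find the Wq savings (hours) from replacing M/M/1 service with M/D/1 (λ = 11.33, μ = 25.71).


ρ = 11.33/25.71 = 0.4407
Wq(M/M/1) = ρ/(μ−λ) = 0.4407/14.38 = 0.03065 hr
Wq(M/D/1) = ρ/(2(μ−λ)) = 0.01532 hr
Savings = 0.03065 − 0.01532 = 0.01532 hr

Final: 0.01532 hr


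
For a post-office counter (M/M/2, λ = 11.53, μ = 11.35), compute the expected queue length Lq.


a = λ/μ = 1.0159; ρ = a/2 = 0.5079
P₀ = 0.326322
Lq = P₀·a^c·ρ / (c!·(1−ρ)²) = 0.326322·1.03197·0.5079/(2·0.24213)
= 0.35321

Final: 0.35321


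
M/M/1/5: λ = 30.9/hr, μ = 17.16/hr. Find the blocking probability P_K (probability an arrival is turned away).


ρ = λ/μ = 30.9/17.16 = 1.8007
P_K = (1−ρ)ρ^K/(1−ρ^(K+1)) = (-0.8007·18.932413)/(1 − 34.091584)
= -15.159170/-33.091584 = 0.458097

Final: 0.458097


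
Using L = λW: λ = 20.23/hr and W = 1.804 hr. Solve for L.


L = λW = 20.23·1.804 = 36.4949

Final: 36.4949


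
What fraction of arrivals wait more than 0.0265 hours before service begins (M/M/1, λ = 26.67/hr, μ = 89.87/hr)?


ρ = 26.67/89.87 = 0.2968
P(Wq > t) = ρ·e^{−(μ−λ)t} = 0.2968·e^{−1.6748}
= 0.2968·0.187346 = 0.055597

Final: 0.055597


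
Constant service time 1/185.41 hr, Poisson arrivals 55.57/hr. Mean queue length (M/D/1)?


ρ = 55.57/185.41 = 0.2997
M/D/1: Lq = ρ²/(2(1−ρ)) = 0.08983/(2·0.7003) = 0.06414

Final: 0.06414


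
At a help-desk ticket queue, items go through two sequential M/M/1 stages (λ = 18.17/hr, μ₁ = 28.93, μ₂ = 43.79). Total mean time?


Each node sees arrival rate λ = 18.17/hr (tandem ⇒ throughput preserved).
W₁ = 1/(μ₁−λ) = 1/(28.93−18.17) = 0.09294 hr
W₂ = 1/(μ₂−λ) = 1/(43.79−18.17) = 0.03903 hr
W_total = W₁ + W₂ = 0.09294 + 0.03903 = 0.13197 hr

Final: 0.13197 hr


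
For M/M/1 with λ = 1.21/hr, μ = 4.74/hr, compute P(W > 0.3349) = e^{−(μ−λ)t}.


W ~ Exponential(μ−λ) for M/M/1.
μ − λ = 4.74 − 1.21 = 3.5300
P(W > t) = e^{−(μ−λ)t} = e^{−1.1822} = 0.306604

Final: 0.306604


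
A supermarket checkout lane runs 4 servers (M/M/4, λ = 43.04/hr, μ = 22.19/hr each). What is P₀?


a = λ/μ = 43.04/22.19 = 1.9396; ρ = a/c = 0.4849
Σ_{k=0}^{3} a^k/k! (terms k=0..3) = 1.00000 + 1.93961 + 1.88105 + 1.21617 = 6.03683
Tail: a^4/(4!(1−ρ)) = 14.15337/(24·0.5151) = 1.14488
P₀ = 1/(6.03683 + 1.14488) = 1/7.18171 = 0.139243

Final: 0.139243


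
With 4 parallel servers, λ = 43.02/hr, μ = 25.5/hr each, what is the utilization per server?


ρ = λ/(cμ) = 43.02/(4·25.5) = 43.02/102.00 = 0.4218

Final: 0.4218


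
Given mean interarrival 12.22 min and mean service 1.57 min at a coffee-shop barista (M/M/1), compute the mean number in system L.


λ = 60/12.22 = 4.9100 /hr
μ = 60/1.57 = 38.2166 /hr
ρ = λ/μ = 4.9100/38.2166 = 0.1285
L = ρ/(1−ρ) = 0.1285/0.8715 = 0.1474

Final: 0.1474


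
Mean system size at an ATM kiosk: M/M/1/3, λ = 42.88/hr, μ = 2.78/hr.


ρ = 42.88/2.78 = 15.4245
L = ρ[1 − (K+1)ρ^K + Kρ^(K+1)] / [(1−ρ)(1−ρ^(K+1))]
Numerator: 15.4245·(1 − 4·3669.694765 + 3·56603.061693) = 2392818.233861
Denominator: (-14.4245)·(-56602.061693) = 816454.199237
L = 2392818.233861/816454.199237 = 2.9307

Final: 2.9307


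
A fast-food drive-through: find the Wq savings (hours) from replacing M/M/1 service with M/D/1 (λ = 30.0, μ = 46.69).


ρ = 30.0/46.69 = 0.6425
Wq(M/M/1) = ρ/(μ−λ) = 0.6425/16.69 = 0.03850 hr
Wq(M/D/1) = ρ/(2(μ−λ)) = 0.01925 hr
Savings = 0.03850 − 0.01925 = 0.01925 hr

Final: 0.01925 hr


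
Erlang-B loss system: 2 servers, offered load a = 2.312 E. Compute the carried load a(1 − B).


B(2,2.312) = 0.446586 (Erlang-B)
Carried load = a(1 − B) = 2.312·(1 − 0.446586) = 2.312·0.553414 = 1.2795 E

Final: 1.2795 Erlangs


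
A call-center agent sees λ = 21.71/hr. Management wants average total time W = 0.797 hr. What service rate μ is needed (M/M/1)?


W = 1/(μ−λ) ⇒ μ − λ = 1/W = 1/0.797 = 1.2547
μ = λ + 1/W = 21.71 + 1.2547 = 22.9647 per hr

Final: 22.9647 /hr


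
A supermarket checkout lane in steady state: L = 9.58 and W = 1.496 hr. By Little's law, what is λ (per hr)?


λ = L/W = 9.58/1.496 = 6.4037 /hr

Final: 6.4037 /hr
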